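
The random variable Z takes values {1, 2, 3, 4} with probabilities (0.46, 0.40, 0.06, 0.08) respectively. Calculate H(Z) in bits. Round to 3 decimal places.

1.579 bits

H(Z) = −Σ p·log₂ p.
  −(0.46)·log₂(0.46) = 0.5153
  −(0.40)·log₂(0.40) = 0.5288
  −(0.06)·log₂(0.06) = 0.2435
  −(0.08)·log₂(0.08) = 0.2915
Sum: 0.5153 + 0.5288 + 0.2435 + 0.2915 = 1.579 bits.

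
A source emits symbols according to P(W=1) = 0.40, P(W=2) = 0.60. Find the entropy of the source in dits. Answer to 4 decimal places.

0.2923 dits

H(W) = −Σ p·log₁₀ p.
  −(0.40)·log₁₀(0.40) = 0.15918
  −(0.60)·log₁₀(0.60) = 0.13311
Sum: 0.15918 + 0.13311 = 0.2923 dits.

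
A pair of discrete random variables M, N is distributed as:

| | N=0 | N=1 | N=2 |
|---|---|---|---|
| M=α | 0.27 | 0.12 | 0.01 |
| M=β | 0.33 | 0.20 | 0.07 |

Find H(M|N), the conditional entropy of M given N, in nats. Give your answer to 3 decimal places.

0.655 nats

Marginals: p(M) = (0.4000, 0.6000), p(N) = (0.6000, 0.3200, 0.0800).
H(M|N) = Σ p(N) · H(M|N=·).
  N=0: p=0.6000, H(M|N=0) = 0.6881
  N=1: p=0.3200, H(M|N=1) = 0.6616
  N=2: p=0.0800, H(M|N=2) = 0.3768
Weighted sum = 0.655 nats.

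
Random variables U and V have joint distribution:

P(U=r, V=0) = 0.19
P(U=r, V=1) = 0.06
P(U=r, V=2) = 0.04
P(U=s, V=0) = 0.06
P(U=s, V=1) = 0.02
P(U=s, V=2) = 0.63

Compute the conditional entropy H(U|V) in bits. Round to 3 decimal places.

Chain rule: H(U|V) = H(U,V) − H(V).
Marginals: p(U) = (0.2900, 0.7100), p(V) = (0.2500, 0.0800, 0.6700).
H(U,V) = 1.6609 bits; H(V) = 1.1786 bits.
H(U|V) = 1.6609 − 1.1786 = 0.482 bits.

0.482 bits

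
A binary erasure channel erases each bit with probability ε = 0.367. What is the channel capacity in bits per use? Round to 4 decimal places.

0.6330 bits

Binary erasure channel: capacity C = 1 − ε.
C = 1 − 0.367 = 0.6330 bits per channel use.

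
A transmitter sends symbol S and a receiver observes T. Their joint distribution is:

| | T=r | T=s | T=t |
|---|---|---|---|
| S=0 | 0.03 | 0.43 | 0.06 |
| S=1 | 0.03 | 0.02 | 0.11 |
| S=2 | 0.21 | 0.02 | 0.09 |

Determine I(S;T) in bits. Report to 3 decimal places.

0.535 bits

Marginals: p(S) = (0.5200, 0.1600, 0.3200), p(T) = (0.2700, 0.4700, 0.2600).
I(S;T) = H(S) + H(T) − H(S,T).
H(S) = 1.4396, H(T) = 1.5273, H(S,T) = 2.4321.
I(S;T) = 1.4396 + 1.5273 − 2.4321 = 0.535 bits.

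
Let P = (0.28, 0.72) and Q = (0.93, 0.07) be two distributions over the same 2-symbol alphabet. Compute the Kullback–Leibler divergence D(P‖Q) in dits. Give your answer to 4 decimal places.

0.5828 dits

D(P‖Q) = Σ p·log₁₀(p/q).
  0.28·log₁₀(0.28/0.93) = -0.14597
  0.72·log₁₀(0.72/0.07) = 0.72881
D(P‖Q) = 0.5828 dits.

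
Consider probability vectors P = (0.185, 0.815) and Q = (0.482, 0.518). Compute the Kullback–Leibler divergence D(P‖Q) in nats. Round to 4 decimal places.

0.1922 nats

D(P‖Q) = Σ p·ln(p/q).
  0.185·ln(0.185/0.482) = -0.17715
  0.815·ln(0.815/0.518) = 0.36937
D(P‖Q) = 0.1922 nats.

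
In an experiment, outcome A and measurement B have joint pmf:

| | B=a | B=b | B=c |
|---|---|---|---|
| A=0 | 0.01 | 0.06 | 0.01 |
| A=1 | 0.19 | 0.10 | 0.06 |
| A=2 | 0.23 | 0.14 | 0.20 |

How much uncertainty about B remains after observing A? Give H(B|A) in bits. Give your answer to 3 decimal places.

Marginals: p(A) = (0.0800, 0.3500, 0.5700), p(B) = (0.4300, 0.3000, 0.2700).
H(B|A) = Σ p(A) · H(B|A=·).
  A=0: p=0.0800, H(B|A=0) = 1.0613
  A=1: p=0.3500, H(B|A=1) = 1.4310
  A=2: p=0.5700, H(B|A=2) = 1.5560
Weighted sum = 1.473 bits.

1.473 bits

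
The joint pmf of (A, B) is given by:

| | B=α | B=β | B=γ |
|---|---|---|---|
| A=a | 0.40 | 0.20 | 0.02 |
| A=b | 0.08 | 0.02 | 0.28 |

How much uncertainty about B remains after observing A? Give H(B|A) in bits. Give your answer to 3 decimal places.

1.067 bits

Marginals: p(A) = (0.6200, 0.3800), p(B) = (0.4800, 0.2200, 0.3000).
H(B|A) = Σ p(A) · H(B|A=·).
  A=a: p=0.6200, H(B|A=a) = 1.0943
  A=b: p=0.3800, H(B|A=b) = 1.0215
Weighted sum = 1.067 bits.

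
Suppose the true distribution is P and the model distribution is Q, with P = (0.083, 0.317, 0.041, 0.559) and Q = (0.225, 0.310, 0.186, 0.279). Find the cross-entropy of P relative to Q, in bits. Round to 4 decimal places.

1.8432 bits

H(P,Q) = −Σ p·log₂ q.
  −0.083·log₂(0.225) = 0.17862
  −0.317·log₂(0.310) = 0.53562
  −0.041·log₂(0.186) = 0.09949
  −0.559·log₂(0.279) = 1.02949
H(P,Q) = 1.8432 bits.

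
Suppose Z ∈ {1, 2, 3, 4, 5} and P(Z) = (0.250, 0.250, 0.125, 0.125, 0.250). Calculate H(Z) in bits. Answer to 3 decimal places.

H(Z) = −Σ p·log₂ p.
  −(0.250)·log₂(0.250) = 0.5000
  −(0.250)·log₂(0.250) = 0.5000
  −(0.125)·log₂(0.125) = 0.3750
  −(0.125)·log₂(0.125) = 0.3750
  −(0.250)·log₂(0.250) = 0.5000
Sum: 0.5000 + 0.5000 + 0.3750 + 0.3750 + 0.5000 = 2.250 bits.

2.250 bits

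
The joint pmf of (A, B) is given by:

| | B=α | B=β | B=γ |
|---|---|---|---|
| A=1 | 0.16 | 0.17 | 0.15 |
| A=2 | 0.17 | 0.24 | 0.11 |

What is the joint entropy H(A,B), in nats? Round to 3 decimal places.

H(A,B) = −Σ p(x,y)·ln p(x,y) over all 6 cells.
  cell (1,α): −0.16·ln0.16 = 0.2932
  cell (1,β): −0.17·ln0.17 = 0.3012
  cell (1,γ): −0.15·ln0.15 = 0.2846
  cell (2,α): −0.17·ln0.17 = 0.3012
  cell (2,β): −0.24·ln0.24 = 0.3425
  cell (2,γ): −0.11·ln0.11 = 0.2428
Sum = 1.766 nats.

1.766 nats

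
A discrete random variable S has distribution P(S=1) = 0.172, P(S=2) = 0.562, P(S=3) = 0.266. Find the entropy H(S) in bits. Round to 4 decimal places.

1.4122 bits

H(S) = −Σ p·log₂ p.
  −(0.172)·log₂(0.172) = 0.43680
  −(0.562)·log₂(0.562) = 0.46722
  −(0.266)·log₂(0.266) = 0.50819
Sum: 0.43680 + 0.46722 + 0.50819 = 1.4122 bits.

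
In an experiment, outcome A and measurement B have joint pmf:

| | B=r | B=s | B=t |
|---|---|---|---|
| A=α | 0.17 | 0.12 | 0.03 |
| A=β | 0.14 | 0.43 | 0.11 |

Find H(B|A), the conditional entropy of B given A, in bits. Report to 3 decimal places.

Marginals: p(A) = (0.3200, 0.6800), p(B) = (0.3100, 0.5500, 0.1400).
H(B|A) = Σ p(A) · H(B|A=·).
  A=α: p=0.3200, H(B|A=α) = 1.3356
  A=β: p=0.6800, H(B|A=β) = 1.3127
Weighted sum = 1.320 bits.

1.320 bits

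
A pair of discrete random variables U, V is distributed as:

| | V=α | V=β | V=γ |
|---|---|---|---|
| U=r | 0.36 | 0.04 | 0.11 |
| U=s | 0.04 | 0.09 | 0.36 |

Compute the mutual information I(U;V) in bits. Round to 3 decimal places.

Marginals: p(U) = (0.5100, 0.4900), p(V) = (0.4000, 0.1300, 0.4700).
I(U;V) = Σ p(x,y)·log₂[p(x,y)/(p(x)p(y))].
  (r,α): 0.36·log₂(1.7647) = 0.2950
  (r,β): 0.04·log₂(0.6033) = -0.0292
  (r,γ): 0.11·log₂(0.4589) = -0.1236
  (s,α): 0.04·log₂(0.2041) = -0.0917
  (s,β): 0.09·log₂(1.4129) = 0.0449
  (s,γ): 0.36·log₂(1.5632) = 0.2320
Sum = 0.327 bits.

0.327 bits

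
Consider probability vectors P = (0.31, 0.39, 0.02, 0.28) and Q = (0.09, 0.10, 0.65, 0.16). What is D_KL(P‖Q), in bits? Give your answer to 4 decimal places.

1.4445 bits

D(P‖Q) = Σ p·log₂(p/q).
  0.31·log₂(0.31/0.09) = 0.55312
  0.39·log₂(0.39/0.10) = 0.76575
  0.02·log₂(0.02/0.65) = -0.10045
  0.28·log₂(0.28/0.16) = 0.22606
D(P‖Q) = 1.4445 bits.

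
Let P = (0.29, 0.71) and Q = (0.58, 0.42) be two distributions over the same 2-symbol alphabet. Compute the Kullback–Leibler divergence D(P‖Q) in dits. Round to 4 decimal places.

0.0746 dits

D(P‖Q) = Σ p·log₁₀(p/q).
  0.29·log₁₀(0.29/0.58) = -0.08730
  0.71·log₁₀(0.71/0.42) = 0.16189
D(P‖Q) = 0.0746 dits.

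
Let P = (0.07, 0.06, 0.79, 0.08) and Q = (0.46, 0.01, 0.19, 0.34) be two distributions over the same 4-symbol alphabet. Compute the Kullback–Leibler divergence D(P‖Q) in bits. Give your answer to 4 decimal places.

D(P‖Q) = Σ p·log₂(p/q).
  0.07·log₂(0.07/0.46) = -0.19013
  0.06·log₂(0.06/0.01) = 0.15510
  0.79·log₂(0.79/0.19) = 1.62412
  0.08·log₂(0.08/0.34) = -0.16700
D(P‖Q) = 1.4221 bits.

1.4221 bits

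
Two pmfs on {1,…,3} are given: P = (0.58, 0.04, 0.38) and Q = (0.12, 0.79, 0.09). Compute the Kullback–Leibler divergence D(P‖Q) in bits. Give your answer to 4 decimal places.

D(P‖Q) = Σ p·log₂(p/q).
  0.58·log₂(0.58/0.12) = 1.31835
  0.04·log₂(0.04/0.79) = -0.17215
  0.38·log₂(0.38/0.09) = 0.78964
D(P‖Q) = 1.9358 bits.

1.9358 bits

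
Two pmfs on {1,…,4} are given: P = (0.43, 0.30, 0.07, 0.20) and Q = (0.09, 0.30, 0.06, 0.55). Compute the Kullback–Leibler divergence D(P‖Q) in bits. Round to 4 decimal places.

D(P‖Q) = Σ p·log₂(p/q).
  0.43·log₂(0.43/0.09) = 0.97023
  0.30·log₂(0.30/0.30) = 0.00000
  0.07·log₂(0.07/0.06) = 0.01557
  0.20·log₂(0.20/0.55) = -0.29189
D(P‖Q) = 0.6939 bits.

0.6939 bits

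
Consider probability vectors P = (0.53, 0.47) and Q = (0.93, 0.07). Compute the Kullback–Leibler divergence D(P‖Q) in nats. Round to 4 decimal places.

D(P‖Q) = Σ p·ln(p/q).
  0.53·ln(0.53/0.93) = -0.29802
  0.47·ln(0.47/0.07) = 0.89499
D(P‖Q) = 0.5970 nats.

0.5970 nats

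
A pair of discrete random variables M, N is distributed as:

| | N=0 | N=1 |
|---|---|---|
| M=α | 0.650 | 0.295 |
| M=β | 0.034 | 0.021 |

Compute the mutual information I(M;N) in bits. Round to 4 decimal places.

0.0008 bits

Marginals: p(M) = (0.9450, 0.0550), p(N) = (0.6840, 0.3160).
I(M;N) = Σ p(x,y)·log₂[p(x,y)/(p(x)p(y))].
  (α,0): 0.650·log₂(1.0056) = 0.00524
  (α,1): 0.295·log₂(0.9879) = -0.00519
  (β,0): 0.034·log₂(0.9038) = -0.00496
  (β,1): 0.021·log₂(1.2083) = 0.00573
Sum = 0.0008 bits.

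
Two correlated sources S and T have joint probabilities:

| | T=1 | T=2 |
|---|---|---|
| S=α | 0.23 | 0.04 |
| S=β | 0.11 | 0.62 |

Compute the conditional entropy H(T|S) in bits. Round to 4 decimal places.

Chain rule: H(T|S) = H(S,T) − H(S).
Marginals: p(S) = (0.2700, 0.7300), p(T) = (0.3400, 0.6600).
H(S,T) = 1.4513 bits; H(S) = 0.8415 bits.
H(T|S) = 1.4513 − 0.8415 = 0.6098 bits.

0.6098 bits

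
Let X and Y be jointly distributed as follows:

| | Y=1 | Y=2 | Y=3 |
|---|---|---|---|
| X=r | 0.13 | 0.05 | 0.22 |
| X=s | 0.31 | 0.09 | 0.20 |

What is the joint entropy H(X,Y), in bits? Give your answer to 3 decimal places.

H(X,Y) = −Σ p(x,y)·log₂ p(x,y) over all 6 cells.
  cell (r,1): −0.13·log₂0.13 = 0.3826
  cell (r,2): −0.05·log₂0.05 = 0.2161
  cell (r,3): −0.22·log₂0.22 = 0.4806
  cell (s,1): −0.31·log₂0.31 = 0.5238
  cell (s,2): −0.09·log₂0.09 = 0.3127
  cell (s,3): −0.20·log₂0.20 = 0.4644
Sum = 2.380 bits.

2.380 bits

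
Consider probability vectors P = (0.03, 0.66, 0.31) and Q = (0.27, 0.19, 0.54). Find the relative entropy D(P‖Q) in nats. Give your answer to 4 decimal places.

0.5839 nats

D(P‖Q) = Σ p·ln(p/q).
  0.03·ln(0.03/0.27) = -0.06592
  0.66·ln(0.66/0.19) = 0.82184
  0.31·ln(0.31/0.54) = -0.17205
D(P‖Q) = 0.5839 nats.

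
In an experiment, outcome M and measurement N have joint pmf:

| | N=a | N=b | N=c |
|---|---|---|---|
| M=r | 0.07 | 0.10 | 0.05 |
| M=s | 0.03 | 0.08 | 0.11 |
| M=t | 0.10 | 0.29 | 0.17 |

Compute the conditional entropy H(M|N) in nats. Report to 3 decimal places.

Marginals: p(M) = (0.2200, 0.2200, 0.5600), p(N) = (0.2000, 0.4700, 0.3300).
H(M|N) = Σ p(N) · H(M|N=·).
  N=a: p=0.2000, H(M|N=a) = 0.9986
  N=b: p=0.4700, H(M|N=b) = 0.9286
  N=c: p=0.3300, H(M|N=c) = 0.9938
Weighted sum = 0.964 nats.

0.964 nats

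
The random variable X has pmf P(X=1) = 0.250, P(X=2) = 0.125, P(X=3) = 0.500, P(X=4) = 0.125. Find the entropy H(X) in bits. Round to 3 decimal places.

1.750 bits

H(X) = −Σ p·log₂ p.
  −(0.250)·log₂(0.250) = 0.5000
  −(0.125)·log₂(0.125) = 0.3750
  −(0.500)·log₂(0.500) = 0.5000
  −(0.125)·log₂(0.125) = 0.3750
Sum: 0.5000 + 0.3750 + 0.5000 + 0.3750 = 1.750 bits.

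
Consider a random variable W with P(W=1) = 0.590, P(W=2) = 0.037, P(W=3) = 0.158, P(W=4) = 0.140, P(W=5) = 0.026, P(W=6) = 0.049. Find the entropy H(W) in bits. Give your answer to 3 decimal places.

1.793 bits

H(W) = −Σ p·log₂ p.
  −(0.590)·log₂(0.590) = 0.4491
  −(0.037)·log₂(0.037) = 0.1760
  −(0.158)·log₂(0.158) = 0.4206
  −(0.140)·log₂(0.140) = 0.3971
  −(0.026)·log₂(0.026) = 0.1369
  −(0.049)·log₂(0.049) = 0.2132
Sum: 0.4491 + 0.1760 + 0.4206 + 0.3971 + 0.1369 + 0.2132 = 1.793 bits.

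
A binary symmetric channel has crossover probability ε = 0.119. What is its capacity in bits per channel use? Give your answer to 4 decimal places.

0.4735 bits

Binary symmetric channel: C = 1 − h₂(ε) where h₂ is the binary entropy function.
h₂(0.119) = −0.119·log₂0.119 − 0.881·log₂0.881 = 0.5265.
C = 1 − 0.5265 = 0.4735 bits per channel use.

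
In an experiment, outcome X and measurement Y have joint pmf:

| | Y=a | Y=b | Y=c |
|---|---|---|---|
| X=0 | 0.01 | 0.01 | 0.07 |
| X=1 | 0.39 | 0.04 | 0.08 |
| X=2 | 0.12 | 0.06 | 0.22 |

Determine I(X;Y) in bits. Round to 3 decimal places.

Marginals: p(X) = (0.0900, 0.5100, 0.4000), p(Y) = (0.5200, 0.1100, 0.3700).
I(X;Y) = Σ p(x,y)·log₂[p(x,y)/(p(x)p(y))].
  (0,a): 0.01·log₂(0.2137) = -0.0223
  (0,b): 0.01·log₂(1.0101) = 0.0001
  (0,c): 0.07·log₂(2.1021) = 0.0750
  (1,a): 0.39·log₂(1.4706) = 0.2170
  (1,b): 0.04·log₂(0.7130) = -0.0195
  (1,c): 0.08·log₂(0.4240) = -0.0990
  (2,a): 0.12·log₂(0.5769) = -0.0952
  (2,b): 0.06·log₂(1.3636) = 0.0268
  (2,c): 0.22·log₂(1.4865) = 0.1258
Sum = 0.209 bits.

0.209 bits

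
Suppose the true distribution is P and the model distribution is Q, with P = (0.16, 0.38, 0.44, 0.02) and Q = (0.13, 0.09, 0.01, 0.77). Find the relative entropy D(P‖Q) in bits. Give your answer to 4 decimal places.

3.1344 bits

D(P‖Q) = Σ p·log₂(p/q).
  0.16·log₂(0.16/0.13) = 0.04793
  0.38·log₂(0.38/0.09) = 0.78964
  0.44·log₂(0.44/0.01) = 2.40215
  0.02·log₂(0.02/0.77) = -0.10534
D(P‖Q) = 3.1344 bits.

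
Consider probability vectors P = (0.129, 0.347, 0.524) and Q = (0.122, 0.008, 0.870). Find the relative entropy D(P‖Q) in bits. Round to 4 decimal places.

D(P‖Q) = Σ p·log₂(p/q).
  0.129·log₂(0.129/0.122) = 0.01038
  0.347·log₂(0.347/0.008) = 1.88726
  0.524·log₂(0.524/0.870) = -0.38328
D(P‖Q) = 1.5144 bits.

1.5144 bits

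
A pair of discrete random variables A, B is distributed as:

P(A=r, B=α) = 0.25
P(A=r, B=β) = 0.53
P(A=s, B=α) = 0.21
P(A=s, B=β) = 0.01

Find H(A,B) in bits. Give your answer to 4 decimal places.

H(A,B) = −Σ p(x,y)·log₂ p(x,y) over all 4 cells.
  cell (r,α): −0.25·log₂0.25 = 0.50000
  cell (r,β): −0.53·log₂0.53 = 0.48545
  cell (s,α): −0.21·log₂0.21 = 0.47282
  cell (s,β): −0.01·log₂0.01 = 0.06644
Sum = 1.5247 bits.

1.5247 bits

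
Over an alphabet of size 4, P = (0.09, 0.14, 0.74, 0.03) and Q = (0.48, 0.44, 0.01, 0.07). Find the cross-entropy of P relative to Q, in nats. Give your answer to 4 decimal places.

3.6686 nats

H(P,Q) = −Σ p·ln q.
  −0.09·ln(0.48) = 0.06606
  −0.14·ln(0.44) = 0.11494
  −0.74·ln(0.01) = 3.40783
  −0.03·ln(0.07) = 0.07978
H(P,Q) = 3.6686 nats.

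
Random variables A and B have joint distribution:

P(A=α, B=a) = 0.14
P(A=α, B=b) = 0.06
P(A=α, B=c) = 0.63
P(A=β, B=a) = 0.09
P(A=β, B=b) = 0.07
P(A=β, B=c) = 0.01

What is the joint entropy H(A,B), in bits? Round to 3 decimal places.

1.708 bits

H(A,B) = −Σ p(x,y)·log₂ p(x,y) over all 6 cells.
  cell (α,a): −0.14·log₂0.14 = 0.3971
  cell (α,b): −0.06·log₂0.06 = 0.2435
  cell (α,c): −0.63·log₂0.63 = 0.4199
  cell (β,a): −0.09·log₂0.09 = 0.3127
  cell (β,b): −0.07·log₂0.07 = 0.2686
  cell (β,c): −0.01·log₂0.01 = 0.0664
Sum = 1.708 bits.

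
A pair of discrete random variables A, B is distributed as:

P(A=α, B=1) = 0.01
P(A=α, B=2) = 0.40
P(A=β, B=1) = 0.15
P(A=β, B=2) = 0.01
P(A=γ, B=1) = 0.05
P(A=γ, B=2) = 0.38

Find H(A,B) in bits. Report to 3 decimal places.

1.819 bits

H(A,B) = −Σ p(x,y)·log₂ p(x,y) over all 6 cells.
  cell (α,1): −0.01·log₂0.01 = 0.0664
  cell (α,2): −0.40·log₂0.40 = 0.5288
  cell (β,1): −0.15·log₂0.15 = 0.4105
  cell (β,2): −0.01·log₂0.01 = 0.0664
  cell (γ,1): −0.05·log₂0.05 = 0.2161
  cell (γ,2): −0.38·log₂0.38 = 0.5305
Sum = 1.819 bits.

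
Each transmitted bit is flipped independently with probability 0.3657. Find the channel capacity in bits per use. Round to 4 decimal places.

Binary symmetric channel: C = 1 − h₂(ε) where h₂ is the binary entropy function.
h₂(0.3657) = −0.3657·log₂0.3657 − 0.6343·log₂0.6343 = 0.9473.
C = 1 − 0.9473 = 0.0527 bits per channel use.

0.0527 bits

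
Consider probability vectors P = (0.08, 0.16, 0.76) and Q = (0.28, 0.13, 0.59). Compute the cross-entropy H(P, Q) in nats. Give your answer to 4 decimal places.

H(P,Q) = −Σ p·ln q.
  −0.08·ln(0.28) = 0.10184
  −0.16·ln(0.13) = 0.32644
  −0.76·ln(0.59) = 0.40100
H(P,Q) = 0.8293 nats.

0.8293 nats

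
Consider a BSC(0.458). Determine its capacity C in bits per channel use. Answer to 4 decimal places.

Binary symmetric channel: C = 1 − h₂(ε) where h₂ is the binary entropy function.
h₂(0.458) = −0.458·log₂0.458 − 0.542·log₂0.542 = 0.9949.
C = 1 − 0.9949 = 0.0051 bits per channel use.

0.0051 bits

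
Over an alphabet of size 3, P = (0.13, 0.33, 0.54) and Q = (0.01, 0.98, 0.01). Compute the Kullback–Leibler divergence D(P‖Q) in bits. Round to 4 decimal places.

D(P‖Q) = Σ p·log₂(p/q).
  0.13·log₂(0.13/0.01) = 0.48106
  0.33·log₂(0.33/0.98) = -0.51820
  0.54·log₂(0.54/0.01) = 3.10764
D(P‖Q) = 3.0705 bits.

3.0705 bits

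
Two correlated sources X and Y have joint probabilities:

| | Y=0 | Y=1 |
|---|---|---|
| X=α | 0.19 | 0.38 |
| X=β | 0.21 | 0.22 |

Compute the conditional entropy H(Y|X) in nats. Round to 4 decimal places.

Chain rule: H(Y|X) = H(X,Y) − H(X).
Marginals: p(X) = (0.5700, 0.4300), p(Y) = (0.4000, 0.6000).
H(X,Y) = 1.3441 nats; H(X) = 0.6833 nats.
H(Y|X) = 1.3441 − 0.6833 = 0.6608 nats.

0.6608 nats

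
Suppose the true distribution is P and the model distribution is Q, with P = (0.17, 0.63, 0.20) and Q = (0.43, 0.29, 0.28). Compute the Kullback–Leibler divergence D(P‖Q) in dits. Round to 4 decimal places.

0.1145 dits

D(P‖Q) = Σ p·log₁₀(p/q).
  0.17·log₁₀(0.17/0.43) = -0.06851
  0.63·log₁₀(0.63/0.29) = 0.21227
  0.20·log₁₀(0.20/0.28) = -0.02923
D(P‖Q) = 0.1145 dits.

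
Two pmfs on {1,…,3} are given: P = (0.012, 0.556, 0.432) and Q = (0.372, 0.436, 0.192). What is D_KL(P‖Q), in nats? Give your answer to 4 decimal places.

D(P‖Q) = Σ p·ln(p/q).
  0.012·ln(0.012/0.372) = -0.04121
  0.556·ln(0.556/0.436) = 0.13518
  0.432·ln(0.432/0.192) = 0.35032
D(P‖Q) = 0.4443 nats.

0.4443 nats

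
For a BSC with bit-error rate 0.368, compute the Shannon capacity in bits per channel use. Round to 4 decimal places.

Binary symmetric channel: C = 1 − h₂(ε) where h₂ is the binary entropy function.
h₂(0.368) = −0.368·log₂0.368 − 0.632·log₂0.632 = 0.9491.
C = 1 − 0.9491 = 0.0509 bits per channel use.

0.0509 bits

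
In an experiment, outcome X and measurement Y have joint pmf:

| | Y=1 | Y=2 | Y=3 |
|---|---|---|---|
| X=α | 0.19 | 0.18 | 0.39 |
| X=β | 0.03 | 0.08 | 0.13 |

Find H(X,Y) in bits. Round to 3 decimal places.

2.256 bits

H(X,Y) = −Σ p(x,y)·log₂ p(x,y) over all 6 cells.
  cell (α,1): −0.19·log₂0.19 = 0.4552
  cell (α,2): −0.18·log₂0.18 = 0.4453
  cell (α,3): −0.39·log₂0.39 = 0.5298
  cell (β,1): −0.03·log₂0.03 = 0.1518
  cell (β,2): −0.08·log₂0.08 = 0.2915
  cell (β,3): −0.13·log₂0.13 = 0.3826
Sum = 2.256 bits.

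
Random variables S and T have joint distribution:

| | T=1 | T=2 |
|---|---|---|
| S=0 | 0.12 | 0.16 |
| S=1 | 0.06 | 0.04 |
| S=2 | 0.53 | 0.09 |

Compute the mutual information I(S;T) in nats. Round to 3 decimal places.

Marginals: p(S) = (0.2800, 0.1000, 0.6200), p(T) = (0.7100, 0.2900).
I(S;T) = H(S) + H(T) − H(S,T).
H(S) = 0.8831, H(T) = 0.6022, H(S,T) = 1.3984.
I(S;T) = 0.8831 + 0.6022 − 1.3984 = 0.087 nats.

0.087 nats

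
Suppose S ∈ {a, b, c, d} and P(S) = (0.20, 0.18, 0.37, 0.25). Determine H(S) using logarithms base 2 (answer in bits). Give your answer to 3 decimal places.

1.940 bits

H(S) = −Σ p·log₂ p.
  −(0.20)·log₂(0.20) = 0.4644
  −(0.18)·log₂(0.18) = 0.4453
  −(0.37)·log₂(0.37) = 0.5307
  −(0.25)·log₂(0.25) = 0.5000
Sum: 0.4644 + 0.4453 + 0.5307 + 0.5000 = 1.940 bits.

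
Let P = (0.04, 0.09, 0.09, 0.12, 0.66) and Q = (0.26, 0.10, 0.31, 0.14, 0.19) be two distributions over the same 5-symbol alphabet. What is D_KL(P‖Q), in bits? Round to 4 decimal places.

0.8767 bits

D(P‖Q) = Σ p·log₂(p/q).
  0.04·log₂(0.04/0.26) = -0.10802
  0.09·log₂(0.09/0.10) = -0.01368
  0.09·log₂(0.09/0.31) = -0.16058
  0.12·log₂(0.12/0.14) = -0.02669
  0.66·log₂(0.66/0.19) = 1.18567
D(P‖Q) = 0.8767 bits.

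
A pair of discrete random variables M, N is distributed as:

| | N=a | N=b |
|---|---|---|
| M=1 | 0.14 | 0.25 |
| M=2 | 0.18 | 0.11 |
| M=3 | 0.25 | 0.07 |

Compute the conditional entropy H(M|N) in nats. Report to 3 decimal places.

Marginals: p(M) = (0.3900, 0.2900, 0.3200), p(N) = (0.5700, 0.4300).
H(M|N) = Σ p(N) · H(M|N=·).
  N=a: p=0.5700, H(M|N=a) = 1.0703
  N=b: p=0.4300, H(M|N=b) = 0.9596
Weighted sum = 1.023 nats.

1.023 nats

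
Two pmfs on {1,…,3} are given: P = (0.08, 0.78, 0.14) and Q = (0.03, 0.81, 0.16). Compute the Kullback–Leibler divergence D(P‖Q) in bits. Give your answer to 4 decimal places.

0.0438 bits

D(P‖Q) = Σ p·log₂(p/q).
  0.08·log₂(0.08/0.03) = 0.11320
  0.78·log₂(0.78/0.81) = -0.04247
  0.14·log₂(0.14/0.16) = -0.02697
D(P‖Q) = 0.0438 bits.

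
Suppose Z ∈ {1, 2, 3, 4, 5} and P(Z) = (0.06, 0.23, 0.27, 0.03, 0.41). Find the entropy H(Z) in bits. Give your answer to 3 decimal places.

H(Z) = −Σ p·log₂ p.
  −(0.06)·log₂(0.06) = 0.2435
  −(0.23)·log₂(0.23) = 0.4877
  −(0.27)·log₂(0.27) = 0.5100
  −(0.03)·log₂(0.03) = 0.1518
  −(0.41)·log₂(0.41) = 0.5274
Sum: 0.2435 + 0.4877 + 0.5100 + 0.1518 + 0.5274 = 1.920 bits.

1.920 bits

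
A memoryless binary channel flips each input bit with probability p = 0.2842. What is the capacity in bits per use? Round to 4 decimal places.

0.1389 bits

Binary symmetric channel: C = 1 − h₂(ε) where h₂ is the binary entropy function.
h₂(0.2842) = −0.2842·log₂0.2842 − 0.7158·log₂0.7158 = 0.8611.
C = 1 − 0.8611 = 0.1389 bits per channel use.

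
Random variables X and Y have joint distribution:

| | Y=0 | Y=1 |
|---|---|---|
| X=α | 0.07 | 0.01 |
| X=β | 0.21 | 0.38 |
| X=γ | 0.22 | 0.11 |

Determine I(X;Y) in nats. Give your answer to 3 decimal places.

0.069 nats

Marginals: p(X) = (0.0800, 0.5900, 0.3300), p(Y) = (0.5000, 0.5000).
I(X;Y) = Σ p(x,y)·ln[p(x,y)/(p(x)p(y))].
  (α,0): 0.07·ln(1.7500) = 0.0392
  (α,1): 0.01·ln(0.2500) = -0.0139
  (β,0): 0.21·ln(0.7119) = -0.0714
  (β,1): 0.38·ln(1.2881) = 0.0962
  (γ,0): 0.22·ln(1.3333) = 0.0633
  (γ,1): 0.11·ln(0.6667) = -0.0446
Sum = 0.069 nats.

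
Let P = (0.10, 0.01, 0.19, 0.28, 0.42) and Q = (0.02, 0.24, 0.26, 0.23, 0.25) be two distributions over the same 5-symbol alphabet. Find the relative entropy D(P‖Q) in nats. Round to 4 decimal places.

0.3425 nats

D(P‖Q) = Σ p·ln(p/q).
  0.10·ln(0.10/0.02) = 0.16094
  0.01·ln(0.01/0.24) = -0.03178
  0.19·ln(0.19/0.26) = -0.05959
  0.28·ln(0.28/0.23) = 0.05508
  0.42·ln(0.42/0.25) = 0.21789
D(P‖Q) = 0.3425 nats.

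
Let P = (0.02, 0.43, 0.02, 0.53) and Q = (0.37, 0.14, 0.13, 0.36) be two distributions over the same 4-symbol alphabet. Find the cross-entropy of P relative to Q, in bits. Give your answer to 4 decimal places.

H(P,Q) = −Σ p·log₂ q.
  −0.02·log₂(0.37) = 0.02869
  −0.43·log₂(0.14) = 1.21970
  −0.02·log₂(0.13) = 0.05887
  −0.53·log₂(0.36) = 0.78118
H(P,Q) = 2.0884 bits.

2.0884 bits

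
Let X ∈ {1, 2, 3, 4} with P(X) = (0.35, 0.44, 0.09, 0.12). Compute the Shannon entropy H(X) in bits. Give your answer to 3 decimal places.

1.731 bits

H(X) = −Σ p·log₂ p.
  −(0.35)·log₂(0.35) = 0.5301
  −(0.44)·log₂(0.44) = 0.5211
  −(0.09)·log₂(0.09) = 0.3127
  −(0.12)·log₂(0.12) = 0.3671
Sum: 0.5301 + 0.5211 + 0.3127 + 0.3671 = 1.731 bits.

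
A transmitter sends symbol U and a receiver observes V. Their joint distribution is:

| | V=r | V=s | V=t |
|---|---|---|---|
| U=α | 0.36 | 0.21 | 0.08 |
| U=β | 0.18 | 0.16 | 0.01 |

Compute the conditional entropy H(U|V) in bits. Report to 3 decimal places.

0.906 bits

Chain rule: H(U|V) = H(U,V) − H(V).
Marginals: p(U) = (0.6500, 0.3500), p(V) = (0.5400, 0.3700, 0.0900).
H(U,V) = 2.2297 bits; H(V) = 1.3234 bits.
H(U|V) = 2.2297 − 1.3234 = 0.906 bits.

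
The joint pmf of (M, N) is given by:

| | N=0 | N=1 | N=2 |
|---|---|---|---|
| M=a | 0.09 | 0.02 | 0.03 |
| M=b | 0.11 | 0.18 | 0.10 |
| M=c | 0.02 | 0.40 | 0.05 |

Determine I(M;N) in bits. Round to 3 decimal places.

0.244 bits

Marginals: p(M) = (0.1400, 0.3900, 0.4700), p(N) = (0.2200, 0.6000, 0.1800).
I(M;N) = Σ p(x,y)·log₂[p(x,y)/(p(x)p(y))].
  (a,0): 0.09·log₂(2.9221) = 0.1392
  (a,1): 0.02·log₂(0.2381) = -0.0414
  (a,2): 0.03·log₂(1.1905) = 0.0075
  (b,0): 0.11·log₂(1.2821) = 0.0394
  (b,1): 0.18·log₂(0.7692) = -0.0681
  (b,2): 0.10·log₂(1.4245) = 0.0510
  (c,0): 0.02·log₂(0.1934) = -0.0474
  (c,1): 0.40·log₂(1.4184) = 0.2017
  (c,2): 0.05·log₂(0.5910) = -0.0379
Sum = 0.244 bits.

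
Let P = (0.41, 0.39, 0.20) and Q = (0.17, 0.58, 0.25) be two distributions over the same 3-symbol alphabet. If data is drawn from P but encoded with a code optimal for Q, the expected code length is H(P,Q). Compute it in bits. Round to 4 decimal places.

H(P,Q) = −Σ p·log₂ q.
  −0.41·log₂(0.17) = 1.04812
  −0.39·log₂(0.58) = 0.30649
  −0.20·log₂(0.25) = 0.40000
H(P,Q) = 1.7546 bits.

1.7546 bits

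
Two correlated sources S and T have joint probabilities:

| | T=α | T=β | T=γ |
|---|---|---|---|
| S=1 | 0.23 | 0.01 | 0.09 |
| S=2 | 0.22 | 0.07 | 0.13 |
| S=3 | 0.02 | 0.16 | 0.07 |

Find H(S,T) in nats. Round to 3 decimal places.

1.943 nats

H(S,T) = −Σ p(x,y)·ln p(x,y) over all 9 cells.
  cell (1,α): −0.23·ln0.23 = 0.3380
  cell (1,β): −0.01·ln0.01 = 0.0461
  cell (1,γ): −0.09·ln0.09 = 0.2167
  cell (2,α): −0.22·ln0.22 = 0.3331
  cell (2,β): −0.07·ln0.07 = 0.1861
  cell (2,γ): −0.13·ln0.13 = 0.2652
  cell (3,α): −0.02·ln0.02 = 0.0782
  cell (3,β): −0.16·ln0.16 = 0.2932
  cell (3,γ): −0.07·ln0.07 = 0.1861
Sum = 1.943 nats.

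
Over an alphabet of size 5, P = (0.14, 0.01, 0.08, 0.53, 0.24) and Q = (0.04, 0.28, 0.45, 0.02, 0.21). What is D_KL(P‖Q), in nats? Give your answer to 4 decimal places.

1.7728 nats

D(P‖Q) = Σ p·ln(p/q).
  0.14·ln(0.14/0.04) = 0.17539
  0.01·ln(0.01/0.28) = -0.03332
  0.08·ln(0.08/0.45) = -0.13818
  0.53·ln(0.53/0.02) = 1.73689
  0.24·ln(0.24/0.21) = 0.03205
D(P‖Q) = 1.7728 nats.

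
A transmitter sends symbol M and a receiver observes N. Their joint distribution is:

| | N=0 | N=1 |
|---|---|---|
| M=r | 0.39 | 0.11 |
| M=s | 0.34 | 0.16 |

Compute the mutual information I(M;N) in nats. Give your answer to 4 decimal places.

Marginals: p(M) = (0.5000, 0.5000), p(N) = (0.7300, 0.2700).
I(M;N) = H(M) + H(N) − H(M,N).
H(M) = 0.6931, H(N) = 0.5833, H(M,N) = 1.2700.
I(M;N) = 0.6931 + 0.5833 − 1.2700 = 0.0064 nats.

0.0064 nats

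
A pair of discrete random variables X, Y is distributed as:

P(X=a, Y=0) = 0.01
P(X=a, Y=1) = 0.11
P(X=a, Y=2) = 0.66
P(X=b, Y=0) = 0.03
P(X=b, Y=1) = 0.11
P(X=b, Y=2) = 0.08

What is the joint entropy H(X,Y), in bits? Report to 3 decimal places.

H(X,Y) = −Σ p(x,y)·log₂ p(x,y) over all 6 cells.
  cell (a,0): −0.01·log₂0.01 = 0.0664
  cell (a,1): −0.11·log₂0.11 = 0.3503
  cell (a,2): −0.66·log₂0.66 = 0.3956
  cell (b,0): −0.03·log₂0.03 = 0.1518
  cell (b,1): −0.11·log₂0.11 = 0.3503
  cell (b,2): −0.08·log₂0.08 = 0.2915
Sum = 1.606 bits.

1.606 bits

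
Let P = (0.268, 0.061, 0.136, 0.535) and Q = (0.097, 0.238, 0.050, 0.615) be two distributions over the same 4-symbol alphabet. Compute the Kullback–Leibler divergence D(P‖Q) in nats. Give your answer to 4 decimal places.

D(P‖Q) = Σ p·ln(p/q).
  0.268·ln(0.268/0.097) = 0.27236
  0.061·ln(0.061/0.238) = -0.08305
  0.136·ln(0.136/0.050) = 0.13609
  0.535·ln(0.535/0.615) = -0.07456
D(P‖Q) = 0.2508 nats.

0.2508 nats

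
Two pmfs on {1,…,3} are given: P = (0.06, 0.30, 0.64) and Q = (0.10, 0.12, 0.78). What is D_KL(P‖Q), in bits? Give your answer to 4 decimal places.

0.1697 bits

D(P‖Q) = Σ p·log₂(p/q).
  0.06·log₂(0.06/0.10) = -0.04422
  0.30·log₂(0.30/0.12) = 0.39658
  0.64·log₂(0.64/0.78) = -0.18266
D(P‖Q) = 0.1697 bits.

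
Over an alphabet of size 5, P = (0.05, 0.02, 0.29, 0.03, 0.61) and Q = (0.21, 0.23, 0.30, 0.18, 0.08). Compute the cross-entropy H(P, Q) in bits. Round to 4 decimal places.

H(P,Q) = −Σ p·log₂ q.
  −0.05·log₂(0.21) = 0.11258
  −0.02·log₂(0.23) = 0.04241
  −0.29·log₂(0.30) = 0.50372
  −0.03·log₂(0.18) = 0.07422
  −0.61·log₂(0.08) = 2.22275
H(P,Q) = 2.9557 bits.

2.9557 bits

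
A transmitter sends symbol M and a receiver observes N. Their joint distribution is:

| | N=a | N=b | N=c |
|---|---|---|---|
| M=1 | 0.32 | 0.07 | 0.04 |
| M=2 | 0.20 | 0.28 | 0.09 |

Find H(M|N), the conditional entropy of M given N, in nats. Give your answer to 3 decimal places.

Marginals: p(M) = (0.4300, 0.5700), p(N) = (0.5200, 0.3500, 0.1300).
H(M|N) = Σ p(N) · H(M|N=·).
  N=a: p=0.5200, H(M|N=a) = 0.6663
  N=b: p=0.3500, H(M|N=b) = 0.5004
  N=c: p=0.1300, H(M|N=c) = 0.6172
Weighted sum = 0.602 nats.

0.602 nats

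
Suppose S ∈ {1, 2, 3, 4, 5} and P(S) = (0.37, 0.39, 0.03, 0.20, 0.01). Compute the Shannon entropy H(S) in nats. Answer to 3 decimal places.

1.208 nats

H(S) = −Σ p·ln p.
  −(0.37)·ln(0.37) = 0.3679
  −(0.39)·ln(0.39) = 0.3672
  −(0.03)·ln(0.03) = 0.1052
  −(0.20)·ln(0.20) = 0.3219
  −(0.01)·ln(0.01) = 0.0461
Sum: 0.3679 + 0.3672 + 0.1052 + 0.3219 + 0.0461 = 1.208 nats.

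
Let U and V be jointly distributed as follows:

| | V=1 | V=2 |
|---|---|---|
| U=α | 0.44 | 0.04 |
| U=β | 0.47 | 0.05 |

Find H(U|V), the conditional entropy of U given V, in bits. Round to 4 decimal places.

0.9985 bits

Chain rule: H(U|V) = H(U,V) − H(V).
Marginals: p(U) = (0.4800, 0.5200), p(V) = (0.9100, 0.0900).
H(U,V) = 1.4350 bits; H(V) = 0.4365 bits.
H(U|V) = 1.4350 − 0.4365 = 0.9985 bits.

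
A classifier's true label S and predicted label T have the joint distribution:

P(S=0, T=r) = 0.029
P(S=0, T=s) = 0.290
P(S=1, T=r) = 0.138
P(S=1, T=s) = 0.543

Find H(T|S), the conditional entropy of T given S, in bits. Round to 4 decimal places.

Chain rule: H(T|S) = H(S,T) − H(S).
Marginals: p(S) = (0.3190, 0.6810), p(T) = (0.1670, 0.8330).
H(S,T) = 1.5387 bits; H(S) = 0.9033 bits.
H(T|S) = 1.5387 − 0.9033 = 0.6354 bits.

0.6354 bits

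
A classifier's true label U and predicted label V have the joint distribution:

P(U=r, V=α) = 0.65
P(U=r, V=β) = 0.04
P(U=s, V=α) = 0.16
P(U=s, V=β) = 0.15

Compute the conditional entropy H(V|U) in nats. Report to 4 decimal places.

Marginals: p(U) = (0.6900, 0.3100), p(V) = (0.8100, 0.1900).
H(V|U) = Σ p(U) · H(V|U=·).
  U=r: p=0.6900, H(V|U=r) = 0.2213
  U=s: p=0.3100, H(V|U=s) = 0.6926
Weighted sum = 0.3674 nats.

0.3674 nats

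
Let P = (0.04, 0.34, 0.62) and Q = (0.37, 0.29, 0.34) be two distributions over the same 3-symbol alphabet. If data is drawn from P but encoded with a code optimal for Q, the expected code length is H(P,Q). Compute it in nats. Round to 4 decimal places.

H(P,Q) = −Σ p·ln q.
  −0.04·ln(0.37) = 0.03977
  −0.34·ln(0.29) = 0.42088
  −0.62·ln(0.34) = 0.66886
H(P,Q) = 1.1295 nats.

1.1295 nats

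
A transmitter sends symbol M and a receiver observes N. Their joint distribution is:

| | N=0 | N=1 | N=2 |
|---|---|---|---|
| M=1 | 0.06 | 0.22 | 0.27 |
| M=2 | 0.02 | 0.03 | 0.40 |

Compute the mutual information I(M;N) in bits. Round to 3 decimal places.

0.144 bits

Marginals: p(M) = (0.5500, 0.4500), p(N) = (0.0800, 0.2500, 0.6700).
I(M;N) = Σ p(x,y)·log₂[p(x,y)/(p(x)p(y))].
  (1,0): 0.06·log₂(1.3636) = 0.0268
  (1,1): 0.22·log₂(1.6000) = 0.1492
  (1,2): 0.27·log₂(0.7327) = -0.1212
  (2,0): 0.02·log₂(0.5556) = -0.0170
  (2,1): 0.03·log₂(0.2667) = -0.0572
  (2,2): 0.40·log₂(1.3267) = 0.1631
Sum = 0.144 bits.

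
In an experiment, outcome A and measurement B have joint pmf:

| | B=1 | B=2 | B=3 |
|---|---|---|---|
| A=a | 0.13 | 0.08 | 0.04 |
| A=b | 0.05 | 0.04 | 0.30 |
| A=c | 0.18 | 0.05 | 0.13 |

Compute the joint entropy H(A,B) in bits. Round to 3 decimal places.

2.827 bits

H(A,B) = −Σ p(x,y)·log₂ p(x,y) over all 9 cells.
  cell (a,1): −0.13·log₂0.13 = 0.3826
  cell (a,2): −0.08·log₂0.08 = 0.2915
  cell (a,3): −0.04·log₂0.04 = 0.1858
  cell (b,1): −0.05·log₂0.05 = 0.2161
  cell (b,2): −0.04·log₂0.04 = 0.1858
  cell (b,3): −0.30·log₂0.30 = 0.5211
  cell (c,1): −0.18·log₂0.18 = 0.4453
  cell (c,2): −0.05·log₂0.05 = 0.2161
  cell (c,3): −0.13·log₂0.13 = 0.3826
Sum = 2.827 bits.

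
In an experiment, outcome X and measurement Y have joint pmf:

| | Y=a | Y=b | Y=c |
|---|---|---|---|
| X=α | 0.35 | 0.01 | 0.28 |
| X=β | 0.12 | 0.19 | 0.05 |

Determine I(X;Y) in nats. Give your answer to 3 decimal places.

Marginals: p(X) = (0.6400, 0.3600), p(Y) = (0.4700, 0.2000, 0.3300).
I(X;Y) = H(X) + H(Y) − H(X,Y).
H(X) = 0.6534, H(Y) = 1.0426, H(X,Y) = 1.4897.
I(X;Y) = 0.6534 + 1.0426 − 1.4897 = 0.206 nats.

0.206 nats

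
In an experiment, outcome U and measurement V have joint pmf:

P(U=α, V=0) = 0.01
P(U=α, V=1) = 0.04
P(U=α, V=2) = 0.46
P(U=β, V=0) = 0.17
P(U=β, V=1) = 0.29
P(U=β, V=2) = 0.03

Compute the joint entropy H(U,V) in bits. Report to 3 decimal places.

1.872 bits

H(U,V) = −Σ p(x,y)·log₂ p(x,y) over all 6 cells.
  cell (α,0): −0.01·log₂0.01 = 0.0664
  cell (α,1): −0.04·log₂0.04 = 0.1858
  cell (α,2): −0.46·log₂0.46 = 0.5153
  cell (β,0): −0.17·log₂0.17 = 0.4346
  cell (β,1): −0.29·log₂0.29 = 0.5179
  cell (β,2): −0.03·log₂0.03 = 0.1518
Sum = 1.872 bits.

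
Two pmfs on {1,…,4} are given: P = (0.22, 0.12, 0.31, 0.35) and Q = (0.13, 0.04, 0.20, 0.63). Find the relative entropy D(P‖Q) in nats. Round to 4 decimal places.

D(P‖Q) = Σ p·ln(p/q).
  0.22·ln(0.22/0.13) = 0.11574
  0.12·ln(0.12/0.04) = 0.13183
  0.31·ln(0.31/0.20) = 0.13586
  0.35·ln(0.35/0.63) = -0.20573
D(P‖Q) = 0.1777 nats.

0.1777 nats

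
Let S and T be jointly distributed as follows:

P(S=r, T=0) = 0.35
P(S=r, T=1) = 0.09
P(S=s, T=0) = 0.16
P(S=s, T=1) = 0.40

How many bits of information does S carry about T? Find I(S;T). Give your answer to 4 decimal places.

0.1948 bits

Marginals: p(S) = (0.4400, 0.5600), p(T) = (0.5100, 0.4900).
I(S;T) = Σ p(x,y)·log₂[p(x,y)/(p(x)p(y))].
  (r,0): 0.35·log₂(1.5597) = 0.22445
  (r,1): 0.09·log₂(0.4174) = -0.11343
  (s,0): 0.16·log₂(0.5602) = -0.13375
  (s,1): 0.40·log₂(1.4577) = 0.21749
Sum = 0.1948 bits.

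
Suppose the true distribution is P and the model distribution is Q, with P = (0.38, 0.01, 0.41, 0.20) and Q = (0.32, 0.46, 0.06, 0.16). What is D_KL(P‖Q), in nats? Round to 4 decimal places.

D(P‖Q) = Σ p·ln(p/q).
  0.38·ln(0.38/0.32) = 0.06530
  0.01·ln(0.01/0.46) = -0.03829
  0.41·ln(0.41/0.06) = 0.78794
  0.20·ln(0.20/0.16) = 0.04463
D(P‖Q) = 0.8596 nats.

0.8596 nats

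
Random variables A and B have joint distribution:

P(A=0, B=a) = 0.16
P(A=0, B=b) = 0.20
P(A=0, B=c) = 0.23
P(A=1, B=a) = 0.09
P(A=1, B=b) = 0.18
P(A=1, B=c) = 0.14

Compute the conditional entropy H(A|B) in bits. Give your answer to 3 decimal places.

Marginals: p(A) = (0.5900, 0.4100), p(B) = (0.2500, 0.3800, 0.3700).
H(A|B) = Σ p(B) · H(A|B=·).
  B=a: p=0.2500, H(A|B=a) = 0.9427
  B=b: p=0.3800, H(A|B=b) = 0.9980
  B=c: p=0.3700, H(A|B=c) = 0.9569
Weighted sum = 0.969 bits.

0.969 bits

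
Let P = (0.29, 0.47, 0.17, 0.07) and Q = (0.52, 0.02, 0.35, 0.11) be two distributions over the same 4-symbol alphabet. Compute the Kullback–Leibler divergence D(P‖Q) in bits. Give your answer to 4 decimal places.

1.6736 bits

D(P‖Q) = Σ p·log₂(p/q).
  0.29·log₂(0.29/0.52) = -0.24431
  0.47·log₂(0.47/0.02) = 2.14066
  0.17·log₂(0.17/0.35) = -0.17711
  0.07·log₂(0.07/0.11) = -0.04565
D(P‖Q) = 1.6736 bits.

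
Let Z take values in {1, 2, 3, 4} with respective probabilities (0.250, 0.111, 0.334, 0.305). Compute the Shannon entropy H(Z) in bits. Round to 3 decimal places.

1.903 bits

H(Z) = −Σ p·log₂ p.
  −(0.250)·log₂(0.250) = 0.5000
  −(0.111)·log₂(0.111) = 0.3520
  −(0.334)·log₂(0.334) = 0.5284
  −(0.305)·log₂(0.305) = 0.5225
Sum: 0.5000 + 0.3520 + 0.5284 + 0.5225 = 1.903 bits.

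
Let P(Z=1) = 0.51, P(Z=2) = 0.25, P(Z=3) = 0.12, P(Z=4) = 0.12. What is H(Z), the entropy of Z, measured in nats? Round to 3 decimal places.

1.199 nats

H(Z) = −Σ p·ln p.
  −(0.51)·ln(0.51) = 0.3434
  −(0.25)·ln(0.25) = 0.3466
  −(0.12)·ln(0.12) = 0.2544
  −(0.12)·ln(0.12) = 0.2544
Sum: 0.3434 + 0.3466 + 0.2544 + 0.2544 = 1.199 nats.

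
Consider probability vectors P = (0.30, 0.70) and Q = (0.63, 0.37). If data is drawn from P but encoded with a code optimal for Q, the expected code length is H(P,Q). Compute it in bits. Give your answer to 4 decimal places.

1.2041 bits

H(P,Q) = −Σ p·log₂ q.
  −0.30·log₂(0.63) = 0.19997
  −0.70·log₂(0.37) = 1.00408
H(P,Q) = 1.2041 bits.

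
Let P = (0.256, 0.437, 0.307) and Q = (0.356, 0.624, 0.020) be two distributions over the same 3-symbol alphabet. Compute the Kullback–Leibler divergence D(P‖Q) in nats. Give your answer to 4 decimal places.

0.5984 nats

D(P‖Q) = Σ p·ln(p/q).
  0.256·ln(0.256/0.356) = -0.08442
  0.437·ln(0.437/0.624) = -0.15567
  0.307·ln(0.307/0.020) = 0.83845
D(P‖Q) = 0.5984 nats.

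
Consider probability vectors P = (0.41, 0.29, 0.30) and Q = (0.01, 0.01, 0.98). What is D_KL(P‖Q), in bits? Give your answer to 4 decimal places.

D(P‖Q) = Σ p·log₂(p/q).
  0.41·log₂(0.41/0.01) = 2.19660
  0.29·log₂(0.29/0.01) = 1.40881
  0.30·log₂(0.30/0.98) = -0.51235
D(P‖Q) = 3.0931 bits.

3.0931 bits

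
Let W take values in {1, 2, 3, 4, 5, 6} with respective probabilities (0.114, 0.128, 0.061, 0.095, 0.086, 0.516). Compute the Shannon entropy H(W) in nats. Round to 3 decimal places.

1.457 nats

H(W) = −Σ p·ln p.
  −(0.114)·ln(0.114) = 0.2476
  −(0.128)·ln(0.128) = 0.2631
  −(0.061)·ln(0.061) = 0.1706
  −(0.095)·ln(0.095) = 0.2236
  −(0.086)·ln(0.086) = 0.2110
  −(0.516)·ln(0.516) = 0.3414
Sum: 0.2476 + 0.2631 + 0.1706 + 0.2236 + 0.2110 + 0.3414 = 1.457 nats.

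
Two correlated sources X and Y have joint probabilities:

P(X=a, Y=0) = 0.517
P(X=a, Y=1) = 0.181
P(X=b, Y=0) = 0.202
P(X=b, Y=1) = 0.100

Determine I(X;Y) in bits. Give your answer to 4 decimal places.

Marginals: p(X) = (0.6980, 0.3020), p(Y) = (0.7190, 0.2810).
I(X;Y) = H(X) + H(Y) − H(X,Y).
H(X) = 0.8837, H(Y) = 0.8568, H(X,Y) = 1.7367.
I(X;Y) = 0.8837 + 0.8568 − 1.7367 = 0.0038 bits.

0.0038 bits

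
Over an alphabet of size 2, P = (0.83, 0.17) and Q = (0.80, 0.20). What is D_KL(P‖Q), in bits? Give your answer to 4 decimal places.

0.0042 bits

D(P‖Q) = Σ p·log₂(p/q).
  0.83·log₂(0.83/0.80) = 0.04408
  0.17·log₂(0.17/0.20) = -0.03986
D(P‖Q) = 0.0042 bits.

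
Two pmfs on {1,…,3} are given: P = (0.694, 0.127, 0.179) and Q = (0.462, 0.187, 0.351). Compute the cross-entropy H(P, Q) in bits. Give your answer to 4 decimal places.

H(P,Q) = −Σ p·log₂ q.
  −0.694·log₂(0.462) = 0.77314
  −0.127·log₂(0.187) = 0.30720
  −0.179·log₂(0.351) = 0.27037
H(P,Q) = 1.3507 bits.

1.3507 bits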